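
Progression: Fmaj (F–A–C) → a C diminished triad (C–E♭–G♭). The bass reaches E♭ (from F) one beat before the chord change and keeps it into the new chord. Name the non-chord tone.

The harmony at that moment is F major triad (F, A, C); E♭ is not a chord tone.
It is approached by step down from F and then sustained as the same pitch into the next harmony.
Arriving early and becoming a chord tone when the harmony changes — an anticipation.

E♭ is an anticipation.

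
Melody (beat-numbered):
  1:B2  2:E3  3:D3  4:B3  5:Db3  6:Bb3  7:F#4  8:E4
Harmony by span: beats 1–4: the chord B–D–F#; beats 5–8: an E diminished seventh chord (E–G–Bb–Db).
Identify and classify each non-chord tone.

The harmony at that moment is B minor triad (B, D, F#); E3 is not a chord tone.
It is approached by leap up from B2 and left by step down to D3.
Leap in, step out — an appoggiatura.
The harmony at that moment is E diminished seventh chord (E, G, Bb, Db); F#4 is not a chord tone.
It is approached by leap up from Bb3 and left by step down to E4.
Leap in, step out — an appoggiatura.

E3 (beat 2) — appoggiatura; F#4 (beat 7) — appoggiatura.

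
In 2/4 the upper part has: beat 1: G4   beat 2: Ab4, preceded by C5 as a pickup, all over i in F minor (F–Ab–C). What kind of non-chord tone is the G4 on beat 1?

The harmony at that moment is F minor triad (F, Ab, C); G4 is not a chord tone.
It is approached by leap down from C5 and left by step up to Ab4.
Leap in, step out, metrically accented — an appoggiatura.

Appoggiatura.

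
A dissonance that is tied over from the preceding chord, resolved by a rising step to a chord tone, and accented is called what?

Retardation.

Approach: by preparation — the pitch is first a chord tone, then held (tied or repeated) while the harmony changes under it. Departure: up by step. Metric position: strong.
A prepared dissonance that resolves upward by step — a retardation. (The same figure resolving downward would be a suspension.)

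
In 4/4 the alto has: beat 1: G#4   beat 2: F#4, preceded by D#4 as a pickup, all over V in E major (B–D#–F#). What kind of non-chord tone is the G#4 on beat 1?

Appoggiatura.

The harmony at that moment is B major triad (B, D#, F#); G#4 is not a chord tone.
It is approached by leap up from D#4 and left by step down to F#4.
Leap in, step out, metrically accented — an appoggiatura.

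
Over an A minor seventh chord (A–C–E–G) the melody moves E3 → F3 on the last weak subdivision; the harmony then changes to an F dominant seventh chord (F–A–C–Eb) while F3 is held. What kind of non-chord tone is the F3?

The harmony at that moment is A minor seventh chord (A, C, E, G); F3 is not a chord tone.
It is approached by step up from E3 and then sustained as the same pitch into the next harmony.
Arriving early and becoming a chord tone when the harmony changes — an anticipation.

F3 is an anticipation.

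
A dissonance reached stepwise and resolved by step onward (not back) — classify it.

Passing tone.

Approach: by step. Departure: by step, continuing in the same direction.
Stepwise on both sides with no change of direction means the note fills in the space between two different chord tones — a passing tone. (Had it turned back to its starting note it would be a neighbor tone instead.)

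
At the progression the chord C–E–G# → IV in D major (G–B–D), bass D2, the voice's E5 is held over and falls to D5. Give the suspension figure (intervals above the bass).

9–8 suspension.

At the second chord the bass is D2. The suspended E5 lies a ninth above the bass; after resolving down by step to D5, the interval above the bass becomes an octave.
Suspension figures are named by those two intervals: 9–8.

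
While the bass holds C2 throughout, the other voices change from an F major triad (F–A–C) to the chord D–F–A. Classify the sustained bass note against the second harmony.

Pedal tone (pedal point).

The harmony at that moment is D minor triad (D, F, A); C2 is not a chord tone.
It is held over (the same pitch as the preceding C2) and then sustained as the same pitch into the next harmony.
Sustained through a change of harmony — a pedal tone.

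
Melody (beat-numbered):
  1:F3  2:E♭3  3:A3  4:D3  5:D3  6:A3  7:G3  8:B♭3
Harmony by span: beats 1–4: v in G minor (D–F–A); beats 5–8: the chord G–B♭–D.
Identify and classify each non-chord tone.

The harmony at that moment is D minor triad (D, F, A); E♭3 is not a chord tone.
It is approached by step down from F3 and left by leap up to A3.
Step in, leap out — an escape tone.
The harmony at that moment is G minor triad (G, B♭, D); A3 is not a chord tone.
It is approached by leap up from D3 and left by step down to G3.
Leap in, step out — an appoggiatura.

E♭3 (beat 2) — escape tone; A3 (beat 6) — appoggiatura.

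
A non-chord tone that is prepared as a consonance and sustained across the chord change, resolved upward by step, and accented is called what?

Approach: by preparation — the pitch is first a chord tone, then held (tied or repeated) while the harmony changes under it. Departure: up by step. Metric position: strong.
A prepared dissonance that resolves upward by step — a retardation. (The same figure resolving downward would be a suspension.)

Retardation.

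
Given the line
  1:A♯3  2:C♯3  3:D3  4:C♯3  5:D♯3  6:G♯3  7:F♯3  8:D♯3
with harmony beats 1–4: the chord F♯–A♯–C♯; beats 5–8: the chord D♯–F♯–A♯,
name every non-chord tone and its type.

The harmony at that moment is F♯ major triad (F♯, A♯, C♯); D3 is not a chord tone.
It is approached by step up from C♯3 and left by step down to C♯3.
Step away and step back to the same note — a neighbor tone (upper neighbor).
The harmony at that moment is D♯ minor triad (D♯, F♯, A♯); G♯3 is not a chord tone.
It is approached by leap up from D♯3 and left by step down to F♯3.
Leap in, step out — an appoggiatura.

D3 (beat 3) — neighbor tone; G♯3 (beat 6) — appoggiatura.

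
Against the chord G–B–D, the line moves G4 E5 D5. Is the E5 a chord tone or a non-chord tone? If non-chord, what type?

Non-chord tone — an appoggiatura.

The harmony at that moment is G major triad (G, B, D); E5 is not a chord tone.
It is approached by leap up from G4 and left by step down to D5.
Leap in, step out — an appoggiatura.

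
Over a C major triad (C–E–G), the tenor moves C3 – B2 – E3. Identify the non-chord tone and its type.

B2 is an escape tone.

The harmony at that moment is C major triad (C, E, G); B2 is not a chord tone.
It is approached by step down from C3 and left by leap up to E3.
Step in, leap out — an escape tone.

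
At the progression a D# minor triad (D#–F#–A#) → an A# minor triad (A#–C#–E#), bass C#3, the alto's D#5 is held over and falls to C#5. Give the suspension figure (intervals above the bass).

9–8 suspension.

At the second chord the bass is C#3. The suspended D#5 lies a ninth above the bass; after resolving down by step to C#5, the interval above the bass becomes an octave.
Suspension figures are named by those two intervals: 9–8.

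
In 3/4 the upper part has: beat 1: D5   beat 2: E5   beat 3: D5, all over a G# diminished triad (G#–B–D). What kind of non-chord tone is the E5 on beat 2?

The harmony at that moment is G# diminished triad (G#, B, D); E5 is not a chord tone.
It is approached by step up from D5 and left by step down to D5.
Step away and step back to the same note — a neighbor tone (upper neighbor).

Upper neighbor tone.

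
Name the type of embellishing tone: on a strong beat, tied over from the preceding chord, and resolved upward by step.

Retardation.

Approach: by preparation — the pitch is first a chord tone, then held (tied or repeated) while the harmony changes under it. Departure: up by step. Metric position: strong.
A prepared dissonance that resolves upward by step — a retardation. (The same figure resolving downward would be a suspension.)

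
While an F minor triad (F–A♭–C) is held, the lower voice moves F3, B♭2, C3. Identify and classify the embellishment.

B♭2 is an appoggiatura.

The harmony at that moment is F minor triad (F, A♭, C); B♭2 is not a chord tone.
It is approached by leap down from F3 and left by step up to C3.
Leap in, step out — an appoggiatura.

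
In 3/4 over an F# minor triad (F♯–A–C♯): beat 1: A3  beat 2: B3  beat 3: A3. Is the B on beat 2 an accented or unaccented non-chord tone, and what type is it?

Unaccented neighbor tone.

The harmony at that moment is F♯ minor triad (F♯, A, C♯); B3 is not a chord tone.
It is approached by step up from A3 and left by step down to A3.
Step away and step back to the same note — a neighbor tone (upper neighbor).
It falls on a weak beat, so it is unaccented.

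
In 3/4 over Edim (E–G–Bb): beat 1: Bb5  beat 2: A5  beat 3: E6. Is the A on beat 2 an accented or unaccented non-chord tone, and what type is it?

The harmony at that moment is E diminished triad (E, G, Bb); A5 is not a chord tone.
It is approached by step down from Bb5 and left by leap up to E6.
Step in, leap out — an escape tone.
It falls on a weak beat, so it is unaccented.

Unaccented escape tone.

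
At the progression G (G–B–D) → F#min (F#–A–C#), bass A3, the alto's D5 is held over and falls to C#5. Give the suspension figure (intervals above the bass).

At the second chord the bass is A3. The suspended D5 lies a fourth above the bass; after resolving down by step to C#5, the interval above the bass becomes a third.
Suspension figures are named by those two intervals: 4–3.

4–3 suspension.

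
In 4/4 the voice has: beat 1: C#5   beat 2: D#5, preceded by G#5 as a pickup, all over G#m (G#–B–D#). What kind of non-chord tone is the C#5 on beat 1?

The harmony at that moment is G# minor triad (G#, B, D#); C#5 is not a chord tone.
It is approached by leap down from G#5 and left by step up to D#5.
Leap in, step out, metrically accented — an appoggiatura.

Appoggiatura.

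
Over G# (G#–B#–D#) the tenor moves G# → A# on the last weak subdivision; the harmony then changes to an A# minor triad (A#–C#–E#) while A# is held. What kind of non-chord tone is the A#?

The harmony at that moment is G# major triad (G#, B#, D#); A# is not a chord tone.
It is approached by step up from G# and then sustained as the same pitch into the next harmony.
Arriving early and becoming a chord tone when the harmony changes — an anticipation.

A# is an anticipation.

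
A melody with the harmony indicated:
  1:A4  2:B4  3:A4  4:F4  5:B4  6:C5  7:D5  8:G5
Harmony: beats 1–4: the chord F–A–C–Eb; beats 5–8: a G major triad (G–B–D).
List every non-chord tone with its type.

B4 (beat 2) — neighbor tone; C5 (beat 6) — passing tone.

The harmony at that moment is F dominant seventh chord (F, A, C, Eb); B4 is not a chord tone.
It is approached by step up from A4 and left by step down to A4.
Step away and step back to the same note — a neighbor tone (upper neighbor).
The harmony at that moment is G major triad (G, B, D); C5 is not a chord tone.
It is approached by step up from B4 and left by step up to D5.
Step in, step out in the same direction — a passing tone.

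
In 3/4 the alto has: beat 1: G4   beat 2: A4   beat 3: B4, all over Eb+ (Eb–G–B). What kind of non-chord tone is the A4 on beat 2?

The harmony at that moment is Eb augmented triad (Eb, G, B); A4 is not a chord tone.
It is approached by step up from G4 and left by step up to B4.
Step in, step out in the same direction — a passing tone.

Passing tone.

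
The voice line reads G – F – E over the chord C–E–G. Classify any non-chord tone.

F is a passing tone.

The harmony at that moment is C major triad (C, E, G); F is not a chord tone.
It is approached by step down from G and left by step down to E.
Step in, step out in the same direction — a passing tone.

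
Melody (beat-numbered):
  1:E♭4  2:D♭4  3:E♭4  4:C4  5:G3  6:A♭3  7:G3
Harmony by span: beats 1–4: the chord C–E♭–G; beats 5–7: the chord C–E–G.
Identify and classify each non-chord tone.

D♭4 (beat 2) — neighbor tone; A♭3 (beat 6) — neighbor tone.

The harmony at that moment is C minor triad (C, E♭, G); D♭4 is not a chord tone.
It is approached by step down from E♭4 and left by step up to E♭4.
Step away and step back to the same note — a neighbor tone (lower neighbor).
The harmony at that moment is C major triad (C, E, G); A♭3 is not a chord tone.
It is approached by step up from G3 and left by step down to G3.
Step away and step back to the same note — a neighbor tone (upper neighbor).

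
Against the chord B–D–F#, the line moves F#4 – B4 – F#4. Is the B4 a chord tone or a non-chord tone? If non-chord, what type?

Chord tone (the root of B minor triad).

B minor triad contains B, D, F#; B is the root, so it is a chord tone.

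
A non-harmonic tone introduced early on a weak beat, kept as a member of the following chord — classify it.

Anticipation.

Approach: ahead of the chord change (typically by step), so it is dissonant against the current harmony. Departure: none — the same pitch is restated or held and is a chord tone of the new harmony.
Dissonant first, consonant once the harmony catches up: the note simply arrives early — an anticipation. (The reverse timing, consonant first and dissonant after the change, would be a suspension or retardation.)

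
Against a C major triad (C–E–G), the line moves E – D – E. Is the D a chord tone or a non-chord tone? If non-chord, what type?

The harmony at that moment is C major triad (C, E, G); D is not a chord tone.
It is approached by step down from E and left by step up to E.
Step away and step back to the same note — a neighbor tone (lower neighbor).

Non-chord tone — a neighbor tone.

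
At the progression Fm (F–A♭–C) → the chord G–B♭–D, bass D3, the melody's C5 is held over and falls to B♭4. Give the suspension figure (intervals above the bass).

7–6 suspension.

At the second chord the bass is D3. The suspended C5 lies a seventh above the bass; after resolving down by step to B♭4, the interval above the bass becomes a sixth.
Suspension figures are named by those two intervals: 7–6.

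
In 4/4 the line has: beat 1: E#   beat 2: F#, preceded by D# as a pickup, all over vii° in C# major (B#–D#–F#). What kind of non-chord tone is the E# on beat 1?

The harmony at that moment is B# diminished triad (B#, D#, F#); E# is not a chord tone.
It is approached by step up from D# and left by step up to F#.
Step in, step out in the same direction — a passing tone.

Passing tone.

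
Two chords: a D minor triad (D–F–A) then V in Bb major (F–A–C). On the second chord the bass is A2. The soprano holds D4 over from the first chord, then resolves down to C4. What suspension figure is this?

At the second chord the bass is A2. The suspended D4 lies a fourth above the bass; after resolving down by step to C4, the interval above the bass becomes a third.
Suspension figures are named by those two intervals: 4–3.

4–3 suspension.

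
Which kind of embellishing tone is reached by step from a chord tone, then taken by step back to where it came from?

Approach: by step. Departure: by step in the opposite direction, back to the starting pitch.
Stepwise on both sides but reversing to return to the same chord tone — a neighbor tone. (Had it continued onward in the same direction it would be a passing tone instead.)

Neighbor tone.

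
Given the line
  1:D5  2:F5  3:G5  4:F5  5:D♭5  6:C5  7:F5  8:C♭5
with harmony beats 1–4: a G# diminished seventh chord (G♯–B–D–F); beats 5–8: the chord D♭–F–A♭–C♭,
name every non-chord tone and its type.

G5 (beat 3) — neighbor tone; C5 (beat 6) — escape tone.

The harmony at that moment is G♯ diminished seventh chord (G♯, B, D, F); G5 is not a chord tone.
It is approached by step up from F5 and left by step down to F5.
Step away and step back to the same note — a neighbor tone (upper neighbor).
The harmony at that moment is D♭ dominant seventh chord (D♭, F, A♭, C♭); C5 is not a chord tone.
It is approached by step down from D♭5 and left by leap up to F5.
Step in, leap out — an escape tone.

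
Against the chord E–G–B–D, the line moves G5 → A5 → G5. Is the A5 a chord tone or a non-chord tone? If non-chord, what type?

The harmony at that moment is E minor seventh chord (E, G, B, D); A5 is not a chord tone.
It is approached by step up from G5 and left by step down to G5.
Step away and step back to the same note — a neighbor tone (upper neighbor).

Non-chord tone — a neighbor tone.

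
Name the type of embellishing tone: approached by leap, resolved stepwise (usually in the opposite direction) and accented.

Appoggiatura.

Approach: by leap. Departure: by step. Metric position: strong.
Leap in, step out, in a metrically strong position — an appoggiatura. (It is the mirror image of the escape tone, which steps in and leaps out from a weak position.)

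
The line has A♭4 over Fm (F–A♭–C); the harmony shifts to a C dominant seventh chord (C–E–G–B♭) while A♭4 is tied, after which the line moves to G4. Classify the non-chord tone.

The harmony at that moment is C dominant seventh chord (C, E, G, B♭); A♭4 is not a chord tone.
It is held over (the same pitch as the preceding A♭4) and left by step down to G4.
Held over from the previous chord and resolving down by step — a suspension.

A♭4 is a suspension.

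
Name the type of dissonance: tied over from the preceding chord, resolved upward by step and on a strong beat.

Approach: by preparation — the pitch is first a chord tone, then held (tied or repeated) while the harmony changes under it. Departure: up by step. Metric position: strong.
A prepared dissonance that resolves upward by step — a retardation. (The same figure resolving downward would be a suspension.)

Retardation.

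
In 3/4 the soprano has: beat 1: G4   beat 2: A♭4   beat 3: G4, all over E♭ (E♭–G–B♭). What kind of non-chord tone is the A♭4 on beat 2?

Upper neighbor tone.

The harmony at that moment is E♭ major triad (E♭, G, B♭); A♭4 is not a chord tone.
It is approached by step up from G4 and left by step down to G4.
Step away and step back to the same note — a neighbor tone (upper neighbor).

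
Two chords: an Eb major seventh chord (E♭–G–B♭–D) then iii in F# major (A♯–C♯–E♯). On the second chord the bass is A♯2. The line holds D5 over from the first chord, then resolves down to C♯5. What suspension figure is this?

4–3 suspension.

At the second chord the bass is A♯2. The suspended D5 lies a fourth above the bass; after resolving down by step to C♯5, the interval above the bass becomes a third.
Suspension figures are named by those two intervals: 4–3.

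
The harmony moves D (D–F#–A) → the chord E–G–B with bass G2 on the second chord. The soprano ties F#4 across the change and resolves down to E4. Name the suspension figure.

7–6 suspension.

At the second chord the bass is G2. The suspended F#4 lies a seventh above the bass; after resolving down by step to E4, the interval above the bass becomes a sixth.
Suspension figures are named by those two intervals: 7–6.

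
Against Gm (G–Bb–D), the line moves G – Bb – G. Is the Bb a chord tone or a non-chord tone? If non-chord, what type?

G minor triad contains G, Bb, D; Bb is the third, so it is a chord tone.

Chord tone (the third of G minor triad).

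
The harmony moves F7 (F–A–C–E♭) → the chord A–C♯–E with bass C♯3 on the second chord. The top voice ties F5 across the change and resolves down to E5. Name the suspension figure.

At the second chord the bass is C♯3. The suspended F5 lies a fourth above the bass; after resolving down by step to E5, the interval above the bass becomes a third.
Suspension figures are named by those two intervals: 4–3.

4–3 suspension.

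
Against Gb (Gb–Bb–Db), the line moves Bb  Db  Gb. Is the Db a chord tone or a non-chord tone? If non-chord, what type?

Gb major triad contains Gb, Bb, Db; Db is the fifth, so it is a chord tone.

Chord tone (the fifth of Gb major triad).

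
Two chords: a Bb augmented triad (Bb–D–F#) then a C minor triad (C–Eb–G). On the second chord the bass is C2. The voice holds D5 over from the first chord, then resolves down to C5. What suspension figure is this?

At the second chord the bass is C2. The suspended D5 lies a ninth above the bass; after resolving down by step to C5, the interval above the bass becomes an octave.
Suspension figures are named by those two intervals: 9–8.

9–8 suspension.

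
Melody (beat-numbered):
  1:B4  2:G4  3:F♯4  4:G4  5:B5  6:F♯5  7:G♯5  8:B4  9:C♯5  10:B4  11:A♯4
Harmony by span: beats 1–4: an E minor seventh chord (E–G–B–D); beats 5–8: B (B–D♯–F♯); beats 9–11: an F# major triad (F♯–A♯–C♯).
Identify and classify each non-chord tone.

The harmony at that moment is E minor seventh chord (E, G, B, D); F♯4 is not a chord tone.
It is approached by step down from G4 and left by step up to G4.
Step away and step back to the same note — a neighbor tone (lower neighbor).
The harmony at that moment is B major triad (B, D♯, F♯); G♯5 is not a chord tone.
It is approached by step up from F♯5 and left by leap down to B4.
Step in, leap out — an escape tone.
The harmony at that moment is F♯ major triad (F♯, A♯, C♯); B4 is not a chord tone.
It is approached by step down from C♯5 and left by step down to A♯4.
Step in, step out in the same direction — a passing tone.

F♯4 (beat 3) — neighbor tone; G♯5 (beat 7) — escape tone; B4 (beat 10) — passing tone.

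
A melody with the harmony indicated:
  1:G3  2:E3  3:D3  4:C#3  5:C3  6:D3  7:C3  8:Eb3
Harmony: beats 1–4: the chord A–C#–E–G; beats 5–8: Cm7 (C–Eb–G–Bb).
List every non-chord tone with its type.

The harmony at that moment is A dominant seventh chord (A, C#, E, G); D3 is not a chord tone.
It is approached by step down from E3 and left by step down to C#3.
Step in, step out in the same direction — a passing tone.
The harmony at that moment is C minor seventh chord (C, Eb, G, Bb); D3 is not a chord tone.
It is approached by step up from C3 and left by step down to C3.
Step away and step back to the same note — a neighbor tone (upper neighbor).

D3 (beat 3) — passing tone; D3 (beat 6) — neighbor tone.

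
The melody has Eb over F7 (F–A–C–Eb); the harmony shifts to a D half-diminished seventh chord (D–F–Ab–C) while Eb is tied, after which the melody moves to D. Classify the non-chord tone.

The harmony at that moment is D half-diminished seventh chord (D, F, Ab, C); Eb is not a chord tone.
It is held over (the same pitch as the preceding Eb) and left by step down to D.
Held over from the previous chord and resolving down by step — a suspension.

Eb is a suspension.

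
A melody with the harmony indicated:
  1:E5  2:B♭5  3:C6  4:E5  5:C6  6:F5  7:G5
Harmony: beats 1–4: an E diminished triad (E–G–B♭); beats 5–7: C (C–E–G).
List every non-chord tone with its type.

The harmony at that moment is E diminished triad (E, G, B♭); C6 is not a chord tone.
It is approached by step up from B♭5 and left by leap down to E5.
Step in, leap out — an escape tone.
The harmony at that moment is C major triad (C, E, G); F5 is not a chord tone.
It is approached by leap down from C6 and left by step up to G5.
Leap in, step out — an appoggiatura.

C6 (beat 3) — escape tone; F5 (beat 6) — appoggiatura.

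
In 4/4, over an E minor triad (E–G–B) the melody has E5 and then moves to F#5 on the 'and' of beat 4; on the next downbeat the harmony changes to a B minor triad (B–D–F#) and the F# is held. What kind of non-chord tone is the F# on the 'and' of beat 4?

Anticipation.

The harmony at that moment is E minor triad (E, G, B); F#5 is not a chord tone.
It is approached by step up from E5 and then sustained as the same pitch into the next harmony.
Arriving early and becoming a chord tone when the harmony changes — an anticipation.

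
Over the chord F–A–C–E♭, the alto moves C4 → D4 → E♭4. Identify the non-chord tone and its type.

The harmony at that moment is F dominant seventh chord (F, A, C, E♭); D4 is not a chord tone.
It is approached by step up from C4 and left by step up to E♭4.
Step in, step out in the same direction — a passing tone.

D4 is a passing tone.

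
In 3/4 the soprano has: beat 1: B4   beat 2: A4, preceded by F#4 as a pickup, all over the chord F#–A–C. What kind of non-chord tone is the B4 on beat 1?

Appoggiatura.

The harmony at that moment is F# diminished triad (F#, A, C); B4 is not a chord tone.
It is approached by leap up from F#4 and left by step down to A4.
Leap in, step out, metrically accented — an appoggiatura.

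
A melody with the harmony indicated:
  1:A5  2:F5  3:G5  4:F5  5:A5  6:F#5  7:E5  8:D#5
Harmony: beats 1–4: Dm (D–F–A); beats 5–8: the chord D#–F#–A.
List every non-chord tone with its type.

The harmony at that moment is D minor triad (D, F, A); G5 is not a chord tone.
It is approached by step up from F5 and left by step down to F5.
Step away and step back to the same note — a neighbor tone (upper neighbor).
The harmony at that moment is D# diminished triad (D#, F#, A); E5 is not a chord tone.
It is approached by step down from F#5 and left by step down to D#5.
Step in, step out in the same direction — a passing tone.

G5 (beat 3) — neighbor tone; E5 (beat 7) — passing tone.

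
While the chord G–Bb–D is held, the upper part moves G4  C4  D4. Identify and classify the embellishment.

The harmony at that moment is G minor triad (G, Bb, D); C4 is not a chord tone.
It is approached by leap down from G4 and left by step up to D4.
Leap in, step out — an appoggiatura.

C4 is an appoggiatura.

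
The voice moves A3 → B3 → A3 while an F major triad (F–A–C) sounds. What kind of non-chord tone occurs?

The harmony at that moment is F major triad (F, A, C); B3 is not a chord tone.
It is approached by step up from A3 and left by step down to A3.
Step away and step back to the same note — a neighbor tone (upper neighbor).

B3 is a neighbor tone.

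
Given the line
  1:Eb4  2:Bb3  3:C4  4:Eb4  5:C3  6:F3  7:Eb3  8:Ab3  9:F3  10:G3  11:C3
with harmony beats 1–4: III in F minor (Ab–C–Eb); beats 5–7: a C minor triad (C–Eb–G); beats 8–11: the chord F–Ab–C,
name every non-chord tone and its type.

The harmony at that moment is Ab major triad (Ab, C, Eb); Bb3 is not a chord tone.
It is approached by leap down from Eb4 and left by step up to C4.
Leap in, step out — an appoggiatura.
The harmony at that moment is C minor triad (C, Eb, G); F3 is not a chord tone.
It is approached by leap up from C3 and left by step down to Eb3.
Leap in, step out — an appoggiatura.
The harmony at that moment is F minor triad (F, Ab, C); G3 is not a chord tone.
It is approached by step up from F3 and left by leap down to C3.
Step in, leap out — an escape tone.

Bb3 (beat 2) — appoggiatura; F3 (beat 6) — appoggiatura; G3 (beat 10) — escape tone.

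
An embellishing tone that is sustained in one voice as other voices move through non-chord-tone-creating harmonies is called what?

Pedal tone.

Approach: none. Departure: none — a single pitch is sustained while the chords change around it, passing through harmonies that do not contain it.
No melodic motion at all; the dissonance is created entirely by the moving harmonies against the stationary note — a pedal tone (pedal point).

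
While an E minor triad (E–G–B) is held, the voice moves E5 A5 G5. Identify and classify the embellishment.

A5 is an appoggiatura.

The harmony at that moment is E minor triad (E, G, B); A5 is not a chord tone.
It is approached by leap up from E5 and left by step down to G5.
Leap in, step out — an appoggiatura.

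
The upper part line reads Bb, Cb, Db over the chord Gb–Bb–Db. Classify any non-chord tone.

Cb is a passing tone.

The harmony at that moment is Gb major triad (Gb, Bb, Db); Cb is not a chord tone.
It is approached by step up from Bb and left by step up to Db.
Step in, step out in the same direction — a passing tone.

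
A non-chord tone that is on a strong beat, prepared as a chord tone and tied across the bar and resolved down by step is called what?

Suspension.

Approach: by preparation — the pitch is first a chord tone, then held (tied or repeated) while the harmony changes under it. Departure: down by step. Metric position: strong.
A prepared dissonance that resolves downward by step — a suspension. (The same figure resolving upward would be a retardation.)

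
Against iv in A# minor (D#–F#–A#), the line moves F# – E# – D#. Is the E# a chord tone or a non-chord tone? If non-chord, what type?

Non-chord tone — a passing tone.

The harmony at that moment is D# minor triad (D#, F#, A#); E# is not a chord tone.
It is approached by step down from F# and left by step down to D#.
Step in, step out in the same direction — a passing tone.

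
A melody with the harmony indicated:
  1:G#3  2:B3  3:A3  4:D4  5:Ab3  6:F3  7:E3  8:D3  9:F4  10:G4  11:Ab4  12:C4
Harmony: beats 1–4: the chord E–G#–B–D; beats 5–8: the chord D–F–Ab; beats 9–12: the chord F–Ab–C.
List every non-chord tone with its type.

A3 (beat 3) — escape tone; E3 (beat 7) — passing tone; G4 (beat 10) — passing tone.

The harmony at that moment is E dominant seventh chord (E, G#, B, D); A3 is not a chord tone.
It is approached by step down from B3 and left by leap up to D4.
Step in, leap out — an escape tone.
The harmony at that moment is D diminished triad (D, F, Ab); E3 is not a chord tone.
It is approached by step down from F3 and left by step down to D3.
Step in, step out in the same direction — a passing tone.
The harmony at that moment is F minor triad (F, Ab, C); G4 is not a chord tone.
It is approached by step up from F4 and left by step up to Ab4.
Step in, step out in the same direction — a passing tone.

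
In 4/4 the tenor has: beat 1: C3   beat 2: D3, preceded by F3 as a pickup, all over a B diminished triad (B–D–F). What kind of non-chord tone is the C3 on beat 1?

The harmony at that moment is B diminished triad (B, D, F); C3 is not a chord tone.
It is approached by leap down from F3 and left by step up to D3.
Leap in, step out, metrically accented — an appoggiatura.

Appoggiatura.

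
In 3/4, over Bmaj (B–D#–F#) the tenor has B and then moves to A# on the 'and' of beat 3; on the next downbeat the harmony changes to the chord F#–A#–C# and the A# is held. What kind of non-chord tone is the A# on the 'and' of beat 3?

The harmony at that moment is B major triad (B, D#, F#); A# is not a chord tone.
It is approached by step down from B and then sustained as the same pitch into the next harmony.
Arriving early and becoming a chord tone when the harmony changes — an anticipation.

Anticipation.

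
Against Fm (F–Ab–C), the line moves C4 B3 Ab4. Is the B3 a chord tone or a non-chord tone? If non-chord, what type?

Non-chord tone — an escape tone.

The harmony at that moment is F minor triad (F, Ab, C); B3 is not a chord tone.
It is approached by step down from C4 and left by leap up to Ab4.
Step in, leap out — an escape tone.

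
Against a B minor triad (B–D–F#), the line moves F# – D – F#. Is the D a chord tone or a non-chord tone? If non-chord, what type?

Chord tone (the third of B minor triad).

B minor triad contains B, D, F#; D is the third, so it is a chord tone.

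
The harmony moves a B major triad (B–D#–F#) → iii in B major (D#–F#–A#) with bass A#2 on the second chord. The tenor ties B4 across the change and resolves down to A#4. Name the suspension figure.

At the second chord the bass is A#2. The suspended B4 lies a ninth above the bass; after resolving down by step to A#4, the interval above the bass becomes an octave.
Suspension figures are named by those two intervals: 9–8.

9–8 suspension.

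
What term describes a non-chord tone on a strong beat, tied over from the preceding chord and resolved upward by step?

Retardation.

Approach: by preparation — the pitch is first a chord tone, then held (tied or repeated) while the harmony changes under it. Departure: up by step. Metric position: strong.
A prepared dissonance that resolves upward by step — a retardation. (The same figure resolving downward would be a suspension.)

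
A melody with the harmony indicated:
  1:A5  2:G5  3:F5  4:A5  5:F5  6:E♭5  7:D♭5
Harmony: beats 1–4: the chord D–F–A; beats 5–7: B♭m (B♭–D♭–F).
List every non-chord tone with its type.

The harmony at that moment is D minor triad (D, F, A); G5 is not a chord tone.
It is approached by step down from A5 and left by step down to F5.
Step in, step out in the same direction — a passing tone.
The harmony at that moment is B♭ minor triad (B♭, D♭, F); E♭5 is not a chord tone.
It is approached by step down from F5 and left by step down to D♭5.
Step in, step out in the same direction — a passing tone.

G5 (beat 2) — passing tone; E♭5 (beat 6) — passing tone.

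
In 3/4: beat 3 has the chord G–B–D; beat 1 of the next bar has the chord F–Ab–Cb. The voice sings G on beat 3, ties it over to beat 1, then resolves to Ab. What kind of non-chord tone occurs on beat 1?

Retardation.

The harmony at that moment is F diminished triad (F, Ab, Cb); G is not a chord tone.
It is held over (the same pitch as the preceding G) and left by step up to Ab.
Held over from the previous chord and resolving up by step — a retardation.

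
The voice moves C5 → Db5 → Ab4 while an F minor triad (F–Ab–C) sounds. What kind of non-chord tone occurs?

The harmony at that moment is F minor triad (F, Ab, C); Db5 is not a chord tone.
It is approached by step up from C5 and left by leap down to Ab4.
Step in, leap out — an escape tone.

Db5 is an escape tone.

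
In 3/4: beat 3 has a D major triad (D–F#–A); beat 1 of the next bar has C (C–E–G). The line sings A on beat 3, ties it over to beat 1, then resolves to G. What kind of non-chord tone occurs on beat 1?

Suspension.

The harmony at that moment is C major triad (C, E, G); A is not a chord tone.
It is held over (the same pitch as the preceding A) and left by step down to G.
Held over from the previous chord and resolving down by step — a suspension.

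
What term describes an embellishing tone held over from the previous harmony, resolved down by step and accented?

Suspension.

Approach: by preparation — the pitch is first a chord tone, then held (tied or repeated) while the harmony changes under it. Departure: down by step. Metric position: strong.
A prepared dissonance that resolves downward by step — a suspension. (The same figure resolving upward would be a retardation.)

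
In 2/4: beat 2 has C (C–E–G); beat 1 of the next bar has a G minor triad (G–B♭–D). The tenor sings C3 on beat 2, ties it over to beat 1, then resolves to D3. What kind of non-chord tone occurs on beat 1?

Retardation.

The harmony at that moment is G minor triad (G, B♭, D); C3 is not a chord tone.
It is held over (the same pitch as the preceding C3) and left by step up to D3.
Held over from the previous chord and resolving up by step — a retardation.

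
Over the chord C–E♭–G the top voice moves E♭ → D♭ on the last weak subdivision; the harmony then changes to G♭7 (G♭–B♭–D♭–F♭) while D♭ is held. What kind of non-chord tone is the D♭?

The harmony at that moment is C minor triad (C, E♭, G); D♭ is not a chord tone.
It is approached by step down from E♭ and then sustained as the same pitch into the next harmony.
Arriving early and becoming a chord tone when the harmony changes — an anticipation.

D♭ is an anticipation.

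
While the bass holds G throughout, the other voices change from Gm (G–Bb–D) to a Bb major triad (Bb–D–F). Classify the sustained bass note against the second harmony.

The harmony at that moment is Bb major triad (Bb, D, F); G is not a chord tone.
It is held over (the same pitch as the preceding G) and then sustained as the same pitch into the next harmony.
Sustained through a change of harmony — a pedal tone.

Pedal tone (pedal point).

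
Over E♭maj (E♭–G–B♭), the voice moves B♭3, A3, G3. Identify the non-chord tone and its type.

The harmony at that moment is E♭ major triad (E♭, G, B♭); A3 is not a chord tone.
It is approached by step down from B♭3 and left by step down to G3.
Step in, step out in the same direction — a passing tone.

A3 is a passing tone.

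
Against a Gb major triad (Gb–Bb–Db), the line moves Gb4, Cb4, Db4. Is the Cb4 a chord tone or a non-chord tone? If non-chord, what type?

The harmony at that moment is Gb major triad (Gb, Bb, Db); Cb4 is not a chord tone.
It is approached by leap down from Gb4 and left by step up to Db4.
Leap in, step out — an appoggiatura.

Non-chord tone — an appoggiatura.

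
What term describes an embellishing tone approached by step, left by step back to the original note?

Neighbor tone.

Approach: by step. Departure: by step in the opposite direction, back to the starting pitch.
Stepwise on both sides but reversing to return to the same chord tone — a neighbor tone. (Had it continued onward in the same direction it would be a passing tone instead.)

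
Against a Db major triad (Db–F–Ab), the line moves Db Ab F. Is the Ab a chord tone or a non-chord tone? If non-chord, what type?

Db major triad contains Db, F, Ab; Ab is the fifth, so it is a chord tone.

Chord tone (the fifth of Db major triad).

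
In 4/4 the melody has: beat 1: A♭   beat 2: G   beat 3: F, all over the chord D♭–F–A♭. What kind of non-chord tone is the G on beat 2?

The harmony at that moment is D♭ major triad (D♭, F, A♭); G is not a chord tone.
It is approached by step down from A♭ and left by step down to F.
Step in, step out in the same direction — a passing tone.

Passing tone.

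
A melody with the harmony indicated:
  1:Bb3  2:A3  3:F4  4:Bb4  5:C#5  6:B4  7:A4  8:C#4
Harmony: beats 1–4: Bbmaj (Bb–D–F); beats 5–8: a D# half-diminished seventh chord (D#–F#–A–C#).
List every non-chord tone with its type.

The harmony at that moment is Bb major triad (Bb, D, F); A3 is not a chord tone.
It is approached by step down from Bb3 and left by leap up to F4.
Step in, leap out — an escape tone.
The harmony at that moment is D# half-diminished seventh chord (D#, F#, A, C#); B4 is not a chord tone.
It is approached by step down from C#5 and left by step down to A4.
Step in, step out in the same direction — a passing tone.

A3 (beat 2) — escape tone; B4 (beat 6) — passing tone.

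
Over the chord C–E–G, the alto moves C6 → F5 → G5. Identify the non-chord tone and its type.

F5 is an appoggiatura.

The harmony at that moment is C major triad (C, E, G); F5 is not a chord tone.
It is approached by leap down from C6 and left by step up to G5.
Leap in, step out — an appoggiatura.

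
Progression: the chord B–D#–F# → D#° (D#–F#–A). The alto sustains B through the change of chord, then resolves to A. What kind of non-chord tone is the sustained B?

The harmony at that moment is D# diminished triad (D#, F#, A); B is not a chord tone.
It is held over (the same pitch as the preceding B) and left by step down to A.
Held over from the previous chord and resolving down by step — a suspension.

B is a suspension.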